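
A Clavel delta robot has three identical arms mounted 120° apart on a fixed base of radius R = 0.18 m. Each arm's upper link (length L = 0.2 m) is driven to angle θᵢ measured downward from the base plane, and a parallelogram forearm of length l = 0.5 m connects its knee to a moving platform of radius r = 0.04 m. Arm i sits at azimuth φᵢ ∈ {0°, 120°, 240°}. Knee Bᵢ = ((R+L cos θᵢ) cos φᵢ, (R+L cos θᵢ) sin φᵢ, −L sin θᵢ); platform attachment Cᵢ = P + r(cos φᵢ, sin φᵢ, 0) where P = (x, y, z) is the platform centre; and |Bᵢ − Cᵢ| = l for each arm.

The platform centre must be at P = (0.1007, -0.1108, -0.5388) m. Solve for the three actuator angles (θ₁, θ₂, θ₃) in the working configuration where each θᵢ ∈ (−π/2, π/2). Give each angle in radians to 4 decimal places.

rotate P by −φ1: (0.1007, -0.1108, -0.5388)
  A cos θ + B sin θ = C:  0.0393·cos θ + -0.5388·sin θ = -0.2353
  γ=atan2(-0.5388,0.0393)=-1.4980;  ψ=arccos(-0.4356)=2.0215;  θ1=γ+ψ≈0.5235
φ2=120.0° → target in arm frame (-0.1463, -0.0318)
  A=0.2863, B=-0.5388, C=(l²−L²−A²−y'²−z²)/(2L)=-0.4082
  γ=atan2(-0.5388,0.2863)=-1.0824;  ψ=arccos(-0.6691)=2.3037;  θ2=γ+ψ≈1.2214
arm 3 (φ=240.0°): x'=0.0456, y'=0.1426
  A=0.0944, B=-0.5388, C=(l²−L²−A²−y'²−z²)/(2L)=-0.2739
  θ3 = atan2(B,A) + arccos(C/0.5470) = 0.6978

θ₁ = 0.5235, θ₂ = 1.2214, θ₃ = 0.6978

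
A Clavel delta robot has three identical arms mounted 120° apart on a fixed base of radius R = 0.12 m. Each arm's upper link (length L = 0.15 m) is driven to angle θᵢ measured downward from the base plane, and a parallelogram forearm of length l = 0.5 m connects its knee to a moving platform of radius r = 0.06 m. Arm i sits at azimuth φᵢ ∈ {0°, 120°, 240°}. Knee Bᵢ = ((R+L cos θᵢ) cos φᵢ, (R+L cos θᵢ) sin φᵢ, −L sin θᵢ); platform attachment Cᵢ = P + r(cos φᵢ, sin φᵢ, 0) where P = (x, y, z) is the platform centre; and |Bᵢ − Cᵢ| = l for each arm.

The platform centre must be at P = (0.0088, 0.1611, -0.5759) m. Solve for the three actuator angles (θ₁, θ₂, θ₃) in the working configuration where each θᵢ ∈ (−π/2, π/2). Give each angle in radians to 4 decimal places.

θ₁ = 0.9601, θ₂ = 0.6110, θ₃ = 1.3091

rotate P by −φ1: (0.0088, 0.1611, -0.5759)
  e−x'=0.0512;  (l²−L²−(e−x')²−y'²−z²)/2L = -0.4425
  √(A²+B²)=0.5782;  θ1 = -1.4821+2.4422 ≈ 0.9601
arm 2 (φ=120.0°): x'=0.1351, y'=-0.0882
  A cos θ + B sin θ = C:  -0.0751·cos θ + -0.5759·sin θ = -0.3919
  √(A²+B²)=0.5808;  θ2 = -1.7005+2.3115 ≈ 0.6110
arm 3 (φ=240.0°): x'=-0.1439, y'=-0.0729
  A=0.2039, B=-0.5759, C=(l²−L²−A²−y'²−z²)/(2L)=-0.5035
  √(A²+B²)=0.6109;  θ3 = -1.2305+2.5396 ≈ 1.3091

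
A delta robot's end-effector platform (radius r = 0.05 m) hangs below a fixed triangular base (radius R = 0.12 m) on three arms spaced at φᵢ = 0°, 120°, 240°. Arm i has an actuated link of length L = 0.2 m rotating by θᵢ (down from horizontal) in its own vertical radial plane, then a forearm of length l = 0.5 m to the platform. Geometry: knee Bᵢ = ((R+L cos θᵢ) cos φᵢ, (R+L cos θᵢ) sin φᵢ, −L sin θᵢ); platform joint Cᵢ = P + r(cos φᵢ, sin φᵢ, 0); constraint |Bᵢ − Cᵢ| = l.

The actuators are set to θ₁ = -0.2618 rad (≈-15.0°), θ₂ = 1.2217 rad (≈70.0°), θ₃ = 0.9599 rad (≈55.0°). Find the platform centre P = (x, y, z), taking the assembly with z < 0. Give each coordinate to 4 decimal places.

arm 1 at φ=0.0°: ρ1 = 0.2632;  S1 = (0.2632, 0.0000, 0.0518)
S2 = (0.1384·cos120.0°, 0.1384·sin120.0°, -0.1879) = (-0.0692, 0.1199, -0.1879)
arm 3 at φ=240.0°: ρ3 = 0.1847;  S3 = (-0.0924, -0.1600, -0.1638)
eliminate P² terms by subtracting sphere 1 from 2 and 3
[-0.6648 0.2397 -0.4794]·P = -0.0175;  [-0.7111 -0.3199 -0.4312]·P = -0.0110
det = 0.3832;  x = 0.0215+-0.6701z,  y = -0.0134+0.1416z
into |P−S₁|² = l²: 1.4691z² + 0.2166z + -0.1887 = 0;  Δ = 1.1558;  z = -0.4396 or 0.2922 → z<0 root = -0.4396
x = 0.3161, y = -0.0756

(0.3161, -0.0756, -0.4396)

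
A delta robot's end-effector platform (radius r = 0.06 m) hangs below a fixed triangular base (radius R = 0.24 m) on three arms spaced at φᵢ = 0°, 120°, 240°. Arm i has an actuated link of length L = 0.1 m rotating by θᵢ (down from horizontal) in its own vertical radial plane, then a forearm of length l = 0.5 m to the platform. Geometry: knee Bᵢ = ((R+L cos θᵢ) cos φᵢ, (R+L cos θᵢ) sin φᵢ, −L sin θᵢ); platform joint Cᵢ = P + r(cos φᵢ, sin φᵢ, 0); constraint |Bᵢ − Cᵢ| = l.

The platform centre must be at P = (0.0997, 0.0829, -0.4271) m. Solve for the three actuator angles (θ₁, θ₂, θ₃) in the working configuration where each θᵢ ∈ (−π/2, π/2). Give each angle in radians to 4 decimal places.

arm 1 (φ=0.0°): x'=0.0997, y'=0.0829
  e−x'=0.0803;  (l²−L²−(e−x')²−y'²−z²)/2L = 0.2213
  √(A²+B²)=0.4346;  θ1 = -1.3850+1.0364 ≈ -0.3485
arm 2 (φ=120.0°): x'=0.0219, y'=-0.1278
  e−x'=0.1581;  (l²−L²−(e−x')²−y'²−z²)/2L = 0.0814
  √(A²+B²)=0.4554;  θ2 = -1.2164+1.3912 ≈ 0.1748
arm 3 (φ=240.0°): x'=-0.1216, y'=0.0449
  A=0.3016, B=-0.4271, C=(l²−L²−A²−y'²−z²)/(2L)=-0.1771
  θ3 = atan2(B,A) + arccos(C/0.5229) = 0.9604

θ₁ = -0.3485, θ₂ = 0.1748, θ₃ = 0.9604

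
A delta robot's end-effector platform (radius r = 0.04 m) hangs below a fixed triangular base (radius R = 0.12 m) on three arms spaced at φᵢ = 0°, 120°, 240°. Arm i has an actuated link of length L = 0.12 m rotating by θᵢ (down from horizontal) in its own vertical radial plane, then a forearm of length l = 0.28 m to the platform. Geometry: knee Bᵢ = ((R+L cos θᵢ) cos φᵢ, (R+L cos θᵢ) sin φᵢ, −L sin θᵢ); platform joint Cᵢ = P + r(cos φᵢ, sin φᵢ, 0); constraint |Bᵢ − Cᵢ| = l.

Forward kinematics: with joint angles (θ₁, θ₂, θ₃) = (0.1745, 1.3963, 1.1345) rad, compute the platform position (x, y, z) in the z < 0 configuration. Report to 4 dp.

arm 1 at φ=0.0°: ρ1 = 0.1982;  centre 1 = (0.1982, 0.0000, -0.0208)
centre 2 = (0.1008·cos120.0°, 0.1008·sin120.0°, -0.1182) = (-0.0504, 0.0873, -0.1182)
arm 3 at φ=240.0°: ρ3 = 0.1307;  centre 3 = (-0.0654, -0.1132, -0.1088)
eliminate P² terms by subtracting sphere 1 from 2 and 3
plane₁₂: -0.4972x+0.1746y+-0.1947z = -0.0156
Cramer: x(z) = 0.0264-0.3655z;  y(z) = -0.0139+0.0742z
quadratic in z: (1.1391)z²+(0.1651)z+(-0.0483)=0, √Δ=0.4973 → z ∈ {-0.2908, 0.1458}; z = -0.2908 (taking z<0)
x = 0.1327, y = -0.0355

(0.1327, -0.0355, -0.2908)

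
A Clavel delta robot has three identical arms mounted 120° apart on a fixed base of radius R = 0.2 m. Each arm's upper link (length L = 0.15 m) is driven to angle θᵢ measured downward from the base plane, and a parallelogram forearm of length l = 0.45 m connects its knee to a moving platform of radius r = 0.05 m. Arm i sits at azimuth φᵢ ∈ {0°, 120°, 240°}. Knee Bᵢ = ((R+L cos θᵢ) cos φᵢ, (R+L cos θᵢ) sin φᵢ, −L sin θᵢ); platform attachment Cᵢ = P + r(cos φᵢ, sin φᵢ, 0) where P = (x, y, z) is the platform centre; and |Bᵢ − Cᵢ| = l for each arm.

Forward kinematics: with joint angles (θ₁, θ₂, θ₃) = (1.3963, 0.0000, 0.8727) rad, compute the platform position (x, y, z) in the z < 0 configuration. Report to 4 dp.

arm 1 at φ=0.0°: ρ1 = 0.1760;  S1 = (0.1760, 0.0000, -0.1477)
S2 = (0.3000·cos120.0°, 0.3000·sin120.0°, 0.0000) = (-0.1500, 0.2598, 0.0000)
arm 3 at φ=240.0°: ρ3 = 0.2464;  S3 = (-0.1232, -0.2134, -0.1149)
|S₂|²−|S₁|² = 0.0372;  |S₃|²−|S₁|² = 0.0211
linear system: -0.6521x+0.5196y = 0.0372−0.2954z; -0.5985x+-0.4268y = 0.0211−0.0656z
Cramer: x(z) = -0.0455+0.2718z;  y(z) = 0.0144-0.2274z
into |P−S₁|² = l²: 1.1256z² + 0.1684z + -0.1314 = 0;  Δ = 0.6199;  z = -0.4245 or 0.2749 → z<0 root = -0.4245
x = -0.1610, y = 0.1110

(-0.1610, 0.1110, -0.4245)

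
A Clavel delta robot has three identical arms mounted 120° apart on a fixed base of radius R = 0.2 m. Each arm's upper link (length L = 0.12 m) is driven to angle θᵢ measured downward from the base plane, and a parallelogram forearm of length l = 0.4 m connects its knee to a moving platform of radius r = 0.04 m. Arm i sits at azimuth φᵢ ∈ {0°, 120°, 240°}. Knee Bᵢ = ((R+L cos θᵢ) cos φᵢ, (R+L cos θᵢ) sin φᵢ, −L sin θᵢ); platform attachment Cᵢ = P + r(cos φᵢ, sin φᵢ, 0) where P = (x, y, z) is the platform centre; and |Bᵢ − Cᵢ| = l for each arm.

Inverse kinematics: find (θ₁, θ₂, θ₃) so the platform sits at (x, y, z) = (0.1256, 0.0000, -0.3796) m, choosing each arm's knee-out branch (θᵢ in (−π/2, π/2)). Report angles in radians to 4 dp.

rotate P by −φ1: (0.1256, 0.0000, -0.3796)
  A=0.0344, B=-0.3796, C=(l²−L²−A²−y'²−z²)/(2L)=0.0013
  γ=atan2(-0.3796,0.0344)=-1.4804;  ψ=arccos(0.0035)=1.5673;  θ1=γ+ψ≈0.0869
arm 2 (φ=120.0°): x'=-0.0628, y'=-0.1088
  A=0.2228, B=-0.3796, C=(l²−L²−A²−y'²−z²)/(2L)=-0.2499
  γ=atan2(-0.3796,0.2228)=-1.0400;  ψ=arccos(-0.5677)=2.1745;  θ2=γ+ψ≈1.1344
rotate P by −φ3: (-0.0628, 0.1088, -0.3796)
  e−x'=0.2228;  (l²−L²−(e−x')²−y'²−z²)/2L = -0.2499
  θ3 = atan2(B,A) + arccos(C/0.4402) = 1.1344

θ₁ = 0.0869, θ₂ = 1.1344, θ₃ = 1.1344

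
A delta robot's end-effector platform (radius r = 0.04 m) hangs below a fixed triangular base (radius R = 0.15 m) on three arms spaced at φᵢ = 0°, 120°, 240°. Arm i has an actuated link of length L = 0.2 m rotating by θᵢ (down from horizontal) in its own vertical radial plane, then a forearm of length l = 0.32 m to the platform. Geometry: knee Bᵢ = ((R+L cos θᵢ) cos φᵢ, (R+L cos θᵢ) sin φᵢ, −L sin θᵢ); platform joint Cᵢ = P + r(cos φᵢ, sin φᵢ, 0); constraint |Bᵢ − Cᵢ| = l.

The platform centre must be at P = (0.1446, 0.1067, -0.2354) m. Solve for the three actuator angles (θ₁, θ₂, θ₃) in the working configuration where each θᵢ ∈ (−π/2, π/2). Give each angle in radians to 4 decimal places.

arm 1 (φ=0.0°): x'=0.1446, y'=0.1067
  A cos θ + B sin θ = C:  -0.0346·cos θ + -0.2354·sin θ = -0.0140
  θ1 = atan2(B,A) + arccos(C/0.2379) = -0.0871
rotate P by −φ2: (0.0201, -0.1786, -0.2354)
  e−x'=0.0899;  (l²−L²−(e−x')²−y'²−z²)/2L = -0.0825
  γ=atan2(-0.2354,0.0899)=-1.2060;  ψ=arccos(-0.3272)=1.9042;  θ2=γ+ψ≈0.6982
arm 3 (φ=240.0°): x'=-0.1647, y'=0.0719
  A=0.2747, B=-0.2354, C=(l²−L²−A²−y'²−z²)/(2L)=-0.1841
  γ=atan2(-0.2354,0.2747)=-0.7085;  ψ=arccos(-0.5089)=2.1047;  θ3=γ+ψ≈1.3962

θ₁ = -0.0871, θ₂ = 0.6982, θ₃ = 1.3962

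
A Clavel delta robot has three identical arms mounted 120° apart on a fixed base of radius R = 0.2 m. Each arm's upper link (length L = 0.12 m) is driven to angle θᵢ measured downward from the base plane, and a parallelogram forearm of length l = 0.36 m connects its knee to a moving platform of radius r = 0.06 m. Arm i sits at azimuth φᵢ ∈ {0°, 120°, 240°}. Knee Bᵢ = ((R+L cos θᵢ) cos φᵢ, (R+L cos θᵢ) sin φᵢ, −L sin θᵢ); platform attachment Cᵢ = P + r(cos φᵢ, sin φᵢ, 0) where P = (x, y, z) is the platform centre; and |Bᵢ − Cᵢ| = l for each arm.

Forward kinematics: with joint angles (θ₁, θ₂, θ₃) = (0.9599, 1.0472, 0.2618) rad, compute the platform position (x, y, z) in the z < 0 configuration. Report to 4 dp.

(-0.0355, -0.0818, -0.3497)

φ1=0.0°: virtual centre (0.2088, 0.0000, -0.0983), radius l
arm 2 at φ=120.0°: e+L cos θ2 = 0.2000;  centre 2 = (-0.1000, 0.1732, -0.1039)
φ3=240.0°: virtual centre (-0.1280, -0.2216, -0.0311), radius l
|centre ₂|²−|centre ₁|² = -0.0025;  |centre ₃|²−|centre ₁|² = 0.0132
plane₁₂: -0.6177x+0.3464y+-0.0113z = -0.0025
det = 0.5071;  x = -0.0068+0.0820z,  y = -0.0193+0.1787z
quadratic in z: (1.0387)z²+(0.1543)z+(-0.0730)=0, √Δ=0.5721 → z ∈ {-0.3497, 0.2011}; z = -0.3497 (taking z<0)
x = -0.0355, y = -0.0818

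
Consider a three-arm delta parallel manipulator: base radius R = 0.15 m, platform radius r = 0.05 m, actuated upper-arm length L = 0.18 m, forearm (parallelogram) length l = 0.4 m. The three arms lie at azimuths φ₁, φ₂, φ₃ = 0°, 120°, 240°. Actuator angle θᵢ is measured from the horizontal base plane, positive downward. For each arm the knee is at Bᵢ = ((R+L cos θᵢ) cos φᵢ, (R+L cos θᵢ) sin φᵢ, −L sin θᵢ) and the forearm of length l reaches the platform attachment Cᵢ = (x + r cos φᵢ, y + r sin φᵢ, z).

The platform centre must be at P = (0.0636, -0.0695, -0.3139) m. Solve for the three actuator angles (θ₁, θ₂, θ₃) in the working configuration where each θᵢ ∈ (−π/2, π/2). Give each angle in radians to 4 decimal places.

arm 1 (φ=0.0°): x'=0.0636, y'=-0.0695
  A cos θ + B sin θ = C:  0.0364·cos θ + -0.3139·sin θ = 0.0636
  √(A²+B²)=0.3160;  θ1 = -1.4554+1.3680 ≈ -0.0873
φ2=120.0° → target in arm frame (-0.0920, -0.0203)
  A=0.1920, B=-0.3139, C=(l²−L²−A²−y'²−z²)/(2L)=-0.0228
  √(A²+B²)=0.3680;  θ2 = -1.0219+1.6328 ≈ 0.6109
arm 3 (φ=240.0°): x'=0.0284, y'=0.0898
  A=0.0716, B=-0.3139, C=(l²−L²−A²−y'²−z²)/(2L)=0.0441
  √(A²+B²)=0.3220;  θ3 = -1.3465+1.4335 ≈ 0.0869

θ₁ = -0.0873, θ₂ = 0.6109, θ₃ = 0.0869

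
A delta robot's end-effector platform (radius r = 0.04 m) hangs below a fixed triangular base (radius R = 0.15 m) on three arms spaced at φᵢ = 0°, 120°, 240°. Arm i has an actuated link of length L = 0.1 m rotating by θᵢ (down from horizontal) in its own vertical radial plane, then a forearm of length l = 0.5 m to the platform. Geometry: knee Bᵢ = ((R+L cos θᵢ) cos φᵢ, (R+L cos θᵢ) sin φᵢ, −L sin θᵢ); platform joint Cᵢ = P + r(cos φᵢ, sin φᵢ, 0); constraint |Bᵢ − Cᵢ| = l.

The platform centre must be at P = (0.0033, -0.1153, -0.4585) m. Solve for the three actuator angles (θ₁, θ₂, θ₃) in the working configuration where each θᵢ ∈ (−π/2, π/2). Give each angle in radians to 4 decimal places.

θ₁ = 0.1745, θ₂ = 0.6110, θ₃ = -0.2614

φ1=0.0° → target in arm frame (0.0033, -0.1153)
  A cos θ + B sin θ = C:  0.1067·cos θ + -0.4585·sin θ = 0.0255
  γ=atan2(-0.4585,0.1067)=-1.3422;  ψ=arccos(0.0542)=1.5166;  θ1=γ+ψ≈0.1745
φ2=120.0° → target in arm frame (-0.1015, 0.0548)
  A=0.2115, B=-0.4585, C=(l²−L²−A²−y'²−z²)/(2L)=-0.0898
  γ=atan2(-0.4585,0.2115)=-1.1386;  ψ=arccos(-0.1778)=1.7496;  θ2=γ+ψ≈0.6110
arm 3 (φ=240.0°): x'=0.0982, y'=0.0605
  e−x'=0.0118;  (l²−L²−(e−x')²−y'²−z²)/2L = 0.1299
  √(A²+B²)=0.4587;  θ3 = -1.5451+1.2837 ≈ -0.2614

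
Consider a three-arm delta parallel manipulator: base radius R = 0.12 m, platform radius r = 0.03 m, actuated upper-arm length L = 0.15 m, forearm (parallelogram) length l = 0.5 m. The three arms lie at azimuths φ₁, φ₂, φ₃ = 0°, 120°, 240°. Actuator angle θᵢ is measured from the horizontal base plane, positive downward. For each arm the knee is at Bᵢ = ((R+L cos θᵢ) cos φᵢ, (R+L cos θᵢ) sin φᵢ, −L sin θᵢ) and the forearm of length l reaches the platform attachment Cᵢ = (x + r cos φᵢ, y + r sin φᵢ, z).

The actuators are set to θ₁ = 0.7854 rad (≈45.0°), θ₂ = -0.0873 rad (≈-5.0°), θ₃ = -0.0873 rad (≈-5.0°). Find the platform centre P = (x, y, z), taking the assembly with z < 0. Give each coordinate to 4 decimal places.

arm 1 at φ=0.0°: e+L cos θ1 = 0.1961;  centre 1 = (0.1961, 0.0000, -0.1061)
centre 2 = (0.2394·cos120.0°, 0.2394·sin120.0°, 0.0131) = (-0.1197, 0.2074, 0.0131)
φ3=240.0°: virtual centre (-0.1197, -0.2074, 0.0131), radius l
|centre ₂|²−|centre ₁|² = 0.0078;  |centre ₃|²−|centre ₁|² = 0.0078
[-0.6316 0.4147 0.2383]·P = 0.0078;  [-0.6316 -0.4147 0.2383]·P = 0.0078
det = 0.5238;  x = -0.0124+0.3773z,  y = 0.0000+0.0000z
quadratic in z: (1.1424)z²+(0.0549)z+(-0.1953)=0, √Δ=0.9463 → z ∈ {-0.4382, 0.3902}; z = -0.4382 (taking z<0)
x = -0.1777, y = 0.0000

(-0.1777, 0.0000, -0.4382)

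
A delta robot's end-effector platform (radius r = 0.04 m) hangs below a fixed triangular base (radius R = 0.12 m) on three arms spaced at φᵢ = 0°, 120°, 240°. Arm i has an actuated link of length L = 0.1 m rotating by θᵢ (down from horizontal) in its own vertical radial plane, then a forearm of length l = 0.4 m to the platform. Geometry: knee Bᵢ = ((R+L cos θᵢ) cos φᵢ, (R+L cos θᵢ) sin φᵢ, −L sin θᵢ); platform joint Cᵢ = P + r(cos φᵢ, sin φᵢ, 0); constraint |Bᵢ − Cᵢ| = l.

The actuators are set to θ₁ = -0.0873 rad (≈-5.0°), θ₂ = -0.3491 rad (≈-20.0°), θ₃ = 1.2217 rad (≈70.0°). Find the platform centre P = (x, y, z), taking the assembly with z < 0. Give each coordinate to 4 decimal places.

S1 = (0.1796·cos0.0°, 0.1796·sin0.0°, 0.0087) = (0.1796, 0.0000, 0.0087)
φ2=120.0°: virtual centre (-0.0870, 0.1507, 0.0342), radius l
S3 = (0.1142·cos240.0°, 0.1142·sin240.0°, -0.0940) = (-0.0571, -0.0989, -0.0940)
eliminate P² terms by subtracting sphere 1 from 2 and 3
linear system: -0.5332x+0.3013y = -0.0009−0.0510z; -0.4734x+-0.1978y = -0.0105−-0.2054z
det = 0.2481;  x = 0.0134+-0.2088z,  y = 0.0208+-0.5386z
into |P−S₁|² = l²: 1.3337z² + 0.0296z + -0.1319 = 0;  Δ = 0.7044;  z = -0.3257 or 0.3036 → z<0 root = -0.3257
x = 0.0814, y = 0.1962

(0.0814, 0.1962, -0.3257)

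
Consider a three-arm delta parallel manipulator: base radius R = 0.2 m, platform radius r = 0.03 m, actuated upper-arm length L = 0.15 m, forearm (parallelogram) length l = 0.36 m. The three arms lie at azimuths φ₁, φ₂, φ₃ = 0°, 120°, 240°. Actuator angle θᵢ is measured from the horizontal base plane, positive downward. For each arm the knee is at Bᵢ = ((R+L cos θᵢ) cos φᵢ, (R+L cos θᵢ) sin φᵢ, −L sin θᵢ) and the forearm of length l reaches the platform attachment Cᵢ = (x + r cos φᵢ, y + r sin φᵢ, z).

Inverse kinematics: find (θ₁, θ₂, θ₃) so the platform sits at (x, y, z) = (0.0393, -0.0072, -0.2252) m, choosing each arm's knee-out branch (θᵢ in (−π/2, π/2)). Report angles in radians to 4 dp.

φ1=0.0° → target in arm frame (0.0393, -0.0072)
  A cos θ + B sin θ = C:  0.1307·cos θ + -0.2252·sin θ = 0.1308
  √(A²+B²)=0.2604;  θ1 = -1.0449+1.0443 ≈ -0.0006
φ2=120.0° → target in arm frame (-0.0259, -0.0304)
  A=0.1959, B=-0.2252, C=(l²−L²−A²−y'²−z²)/(2L)=0.0570
  θ2 = atan2(B,A) + arccos(C/0.2985) = 0.5239
rotate P by −φ3: (-0.0134, 0.0376, -0.2252)
  A=0.1834, B=-0.2252, C=(l²−L²−A²−y'²−z²)/(2L)=0.0711
  γ=atan2(-0.2252,0.1834)=-0.8873;  ψ=arccos(0.2448)=1.3235;  θ3=γ+ψ≈0.4362

θ₁ = -0.0006, θ₂ = 0.5239, θ₃ = 0.4362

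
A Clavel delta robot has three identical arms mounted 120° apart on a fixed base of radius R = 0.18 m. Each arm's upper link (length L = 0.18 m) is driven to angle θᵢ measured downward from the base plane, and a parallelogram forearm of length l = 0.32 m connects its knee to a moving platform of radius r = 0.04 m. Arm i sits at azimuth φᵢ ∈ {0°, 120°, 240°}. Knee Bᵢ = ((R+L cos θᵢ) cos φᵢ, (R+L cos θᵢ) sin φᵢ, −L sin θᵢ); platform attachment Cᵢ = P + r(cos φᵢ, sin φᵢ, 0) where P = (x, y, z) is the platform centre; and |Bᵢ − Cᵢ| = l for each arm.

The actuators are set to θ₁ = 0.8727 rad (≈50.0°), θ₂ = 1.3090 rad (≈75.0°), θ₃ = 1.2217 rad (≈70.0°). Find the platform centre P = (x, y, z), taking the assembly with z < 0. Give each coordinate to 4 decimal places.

arm 1 at φ=0.0°: (R−r)+L cos θ1 = 0.2557;  O1 = (0.2557, 0.0000, -0.1379)
O2 = (0.1866·cos120.0°, 0.1866·sin120.0°, -0.1739) = (-0.0933, 0.1616, -0.1739)
O3 = (0.2016·cos240.0°, 0.2016·sin240.0°, -0.1691) = (-0.1008, -0.1746, -0.1691)
subtract pairs → two planes through P
[-0.6980 0.3232 -0.0719]·P = -0.0194;  [-0.7130 -0.3491 -0.0625]·P = -0.0152
det = 0.4741;  x = 0.0246+-0.0956z,  y = -0.0068+0.0162z
sphere 1 gives Az²+Bz+C=0 with A=1.0094, B=0.3197, C=-0.0299;  B²−4AC=0.2231;  roots -0.3923, 0.0756;  negative root z = -0.3923
x = 0.0621, y = -0.0131

(0.0621, -0.0131, -0.3923)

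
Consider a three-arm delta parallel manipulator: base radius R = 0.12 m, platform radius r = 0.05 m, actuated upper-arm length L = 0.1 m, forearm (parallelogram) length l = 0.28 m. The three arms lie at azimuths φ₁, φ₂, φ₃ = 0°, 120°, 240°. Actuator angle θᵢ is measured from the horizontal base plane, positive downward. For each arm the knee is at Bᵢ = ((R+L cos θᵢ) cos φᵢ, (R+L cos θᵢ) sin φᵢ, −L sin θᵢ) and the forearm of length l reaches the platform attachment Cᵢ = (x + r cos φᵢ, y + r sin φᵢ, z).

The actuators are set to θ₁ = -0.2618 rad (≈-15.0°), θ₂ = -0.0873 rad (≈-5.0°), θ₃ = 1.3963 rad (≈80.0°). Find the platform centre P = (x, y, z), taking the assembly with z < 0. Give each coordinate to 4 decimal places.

centre 1 = (0.1666·cos0.0°, 0.1666·sin0.0°, 0.0259) = (0.1666, 0.0000, 0.0259)
φ2=120.0°: virtual centre (-0.0848, 0.1469, 0.0087), radius l
arm 3 at φ=240.0°: ρ3 = 0.0874;  centre 3 = (-0.0437, -0.0757, -0.0985)
eliminate P² terms by subtracting sphere 1 from 2 and 3
[-0.5028 0.2938 -0.0343]·P = 0.0004;  [-0.4205 -0.1513 -0.2487]·P = -0.0111
Cramer: x(z) = 0.0160-0.3921z;  y(z) = 0.0288-0.5541z
sphere 1 gives Az²+Bz+C=0 with A=1.4608, B=0.0344, C=-0.0542;  B²−4AC=0.3180;  roots -0.2048, 0.1813;  negative root z = -0.2048
x = 0.0963, y = 0.1423

(0.0963, 0.1423, -0.2048)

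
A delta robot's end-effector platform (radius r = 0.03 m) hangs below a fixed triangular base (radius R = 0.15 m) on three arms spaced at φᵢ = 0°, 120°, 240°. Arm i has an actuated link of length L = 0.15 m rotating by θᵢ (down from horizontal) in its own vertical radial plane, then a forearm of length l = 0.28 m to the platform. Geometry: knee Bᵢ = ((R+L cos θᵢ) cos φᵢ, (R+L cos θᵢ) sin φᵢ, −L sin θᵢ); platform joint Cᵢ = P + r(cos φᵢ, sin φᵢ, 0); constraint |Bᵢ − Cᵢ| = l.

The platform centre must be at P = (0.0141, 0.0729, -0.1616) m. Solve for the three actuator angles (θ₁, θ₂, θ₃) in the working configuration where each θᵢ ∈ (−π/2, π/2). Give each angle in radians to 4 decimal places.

θ₁ = 0.3494, θ₂ = -0.0874, θ₃ = 0.9597

rotate P by −φ1: (0.0141, 0.0729, -0.1616)
  A cos θ + B sin θ = C:  0.1059·cos θ + -0.1616·sin θ = 0.0442
  √(A²+B²)=0.1932;  θ1 = -0.9907+1.3401 ≈ 0.3494
arm 2 (φ=120.0°): x'=0.0561, y'=-0.0487
  A cos θ + B sin θ = C:  0.0639·cos θ + -0.1616·sin θ = 0.0778
  √(A²+B²)=0.1738;  θ2 = -1.1942+1.1068 ≈ -0.0874
rotate P by −φ3: (-0.0702, -0.0242, -0.1616)
  A cos θ + B sin θ = C:  0.1902·cos θ + -0.1616·sin θ = -0.0232
  √(A²+B²)=0.2496;  θ3 = -0.7043+1.6640 ≈ 0.9597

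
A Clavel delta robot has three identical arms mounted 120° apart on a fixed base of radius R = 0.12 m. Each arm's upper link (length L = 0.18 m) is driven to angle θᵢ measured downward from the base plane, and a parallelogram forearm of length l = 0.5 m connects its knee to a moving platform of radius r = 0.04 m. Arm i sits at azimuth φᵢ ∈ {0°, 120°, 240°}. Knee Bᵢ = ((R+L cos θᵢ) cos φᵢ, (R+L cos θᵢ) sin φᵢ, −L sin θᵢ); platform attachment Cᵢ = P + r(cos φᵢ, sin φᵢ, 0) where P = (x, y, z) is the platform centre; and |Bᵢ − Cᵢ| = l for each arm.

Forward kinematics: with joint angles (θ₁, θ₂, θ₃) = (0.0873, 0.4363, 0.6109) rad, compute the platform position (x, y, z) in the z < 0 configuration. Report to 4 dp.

(0.1017, 0.0376, -0.4887)

S1 = (0.2593·cos0.0°, 0.2593·sin0.0°, -0.0157) = (0.2593, 0.0000, -0.0157)
φ2=120.0°: virtual centre (-0.1216, 0.2106, -0.0761), radius l
S3 = (0.2274·cos240.0°, 0.2274·sin240.0°, -0.1032) = (-0.1137, -0.1970, -0.1032)
subtract pairs → two planes through P
[-0.7618 0.4211 -0.1207]·P = -0.0026;  [-0.7461 -0.3939 -0.1751]·P = -0.0051
det = 0.6143;  x = 0.0052+-0.1975z,  y = 0.0032+-0.0705z
into |P−S₁|² = l²: 1.0440z² + 0.1313z + -0.1851 = 0;  Δ = 0.7904;  z = -0.4887 or 0.3629 → z<0 root = -0.4887
x = 0.1017, y = 0.0376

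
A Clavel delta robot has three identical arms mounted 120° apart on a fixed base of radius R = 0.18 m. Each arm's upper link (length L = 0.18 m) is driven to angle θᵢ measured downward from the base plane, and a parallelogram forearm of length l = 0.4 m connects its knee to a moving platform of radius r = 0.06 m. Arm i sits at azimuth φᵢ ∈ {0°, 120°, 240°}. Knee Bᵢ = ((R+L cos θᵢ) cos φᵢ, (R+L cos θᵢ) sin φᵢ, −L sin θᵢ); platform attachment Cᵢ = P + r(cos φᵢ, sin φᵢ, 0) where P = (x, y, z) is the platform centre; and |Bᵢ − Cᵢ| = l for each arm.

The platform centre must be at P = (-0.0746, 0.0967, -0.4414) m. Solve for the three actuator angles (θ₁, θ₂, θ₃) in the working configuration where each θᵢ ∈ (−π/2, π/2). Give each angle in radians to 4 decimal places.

θ₁ = 1.1348, θ₂ = 0.4364, θ₃ = 1.0475

rotate P by −φ1: (-0.0746, 0.0967, -0.4414)
  A=0.1946, B=-0.4414, C=(l²−L²−A²−y'²−z²)/(2L)=-0.3179
  γ=atan2(-0.4414,0.1946)=-1.1556;  ψ=arccos(-0.6591)=2.2904;  θ1=γ+ψ≈1.1348
arm 2 (φ=120.0°): x'=0.1210, y'=0.0163
  A cos θ + B sin θ = C:  -0.0010·cos θ + -0.4414·sin θ = -0.1875
  γ=atan2(-0.4414,-0.0010)=-1.5732;  ψ=arccos(-0.4248)=2.0095;  θ2=γ+ψ≈0.4364
φ3=240.0° → target in arm frame (-0.0464, -0.1130)
  e−x'=0.1664;  (l²−L²−(e−x')²−y'²−z²)/2L = -0.2992
  √(A²+B²)=0.4717;  θ3 = -1.2102+2.2577 ≈ 1.0475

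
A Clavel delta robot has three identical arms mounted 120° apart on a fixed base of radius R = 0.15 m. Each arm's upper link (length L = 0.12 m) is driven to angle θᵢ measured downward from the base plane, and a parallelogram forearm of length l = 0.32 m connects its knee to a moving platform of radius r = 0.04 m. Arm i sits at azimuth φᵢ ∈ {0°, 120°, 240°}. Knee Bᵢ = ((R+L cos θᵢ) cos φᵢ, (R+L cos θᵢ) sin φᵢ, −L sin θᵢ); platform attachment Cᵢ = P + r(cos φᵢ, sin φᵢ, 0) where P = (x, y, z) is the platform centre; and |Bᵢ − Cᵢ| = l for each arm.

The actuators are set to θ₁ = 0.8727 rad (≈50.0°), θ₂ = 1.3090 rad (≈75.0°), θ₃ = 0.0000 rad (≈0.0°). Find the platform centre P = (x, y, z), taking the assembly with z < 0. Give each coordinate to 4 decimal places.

centre 1 = (0.1871·cos0.0°, 0.1871·sin0.0°, -0.0919) = (0.1871, 0.0000, -0.0919)
centre 2 = (0.1411·cos120.0°, 0.1411·sin120.0°, -0.1159) = (-0.0705, 0.1222, -0.1159)
φ3=240.0°: virtual centre (-0.1150, -0.1992, 0.0000), radius l
eliminate P² terms by subtracting sphere 1 from 2 and 3
plane₁₂: -0.5153x+0.2443y+-0.0480z = -0.0101
det = 0.3529;  x = 0.0049+0.0731z,  y = -0.0311+0.3506z
into |P−centre ₁|² = l²: 1.1283z² + 0.1354z + -0.0598 = 0;  Δ = 0.2881;  z = -0.2979 or 0.1779 → z<0 root = -0.2979
x = -0.0169, y = -0.1356

(-0.0169, -0.1356, -0.2979)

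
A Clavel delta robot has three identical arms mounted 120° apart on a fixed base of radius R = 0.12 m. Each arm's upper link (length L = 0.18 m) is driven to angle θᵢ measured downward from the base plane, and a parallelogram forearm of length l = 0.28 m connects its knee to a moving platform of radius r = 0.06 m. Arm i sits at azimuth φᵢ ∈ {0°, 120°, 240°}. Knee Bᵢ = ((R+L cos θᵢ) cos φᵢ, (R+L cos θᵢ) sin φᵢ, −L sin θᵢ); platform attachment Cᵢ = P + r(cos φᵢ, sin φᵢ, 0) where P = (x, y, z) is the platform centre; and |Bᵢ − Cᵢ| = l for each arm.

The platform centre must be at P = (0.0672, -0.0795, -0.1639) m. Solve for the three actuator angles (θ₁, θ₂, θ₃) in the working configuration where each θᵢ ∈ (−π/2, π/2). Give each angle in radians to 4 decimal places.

θ₁ = -0.2617, θ₂ = 0.8725, θ₃ = -0.0003

rotate P by −φ1: (0.0672, -0.0795, -0.1639)
  A cos θ + B sin θ = C:  -0.0072·cos θ + -0.1639·sin θ = 0.0355
  θ1 = atan2(B,A) + arccos(C/0.1641) = -0.2617
arm 2 (φ=120.0°): x'=-0.1024, y'=-0.0184
  e−x'=0.1624;  (l²−L²−(e−x')²−y'²−z²)/2L = -0.0211
  γ=atan2(-0.1639,0.1624)=-0.7898;  ψ=arccos(-0.0914)=1.6623;  θ2=γ+ψ≈0.8725
arm 3 (φ=240.0°): x'=0.0352, y'=0.0979
  A=0.0248, B=-0.1639, C=(l²−L²−A²−y'²−z²)/(2L)=0.0248
  θ3 = atan2(B,A) + arccos(C/0.1658) = -0.0003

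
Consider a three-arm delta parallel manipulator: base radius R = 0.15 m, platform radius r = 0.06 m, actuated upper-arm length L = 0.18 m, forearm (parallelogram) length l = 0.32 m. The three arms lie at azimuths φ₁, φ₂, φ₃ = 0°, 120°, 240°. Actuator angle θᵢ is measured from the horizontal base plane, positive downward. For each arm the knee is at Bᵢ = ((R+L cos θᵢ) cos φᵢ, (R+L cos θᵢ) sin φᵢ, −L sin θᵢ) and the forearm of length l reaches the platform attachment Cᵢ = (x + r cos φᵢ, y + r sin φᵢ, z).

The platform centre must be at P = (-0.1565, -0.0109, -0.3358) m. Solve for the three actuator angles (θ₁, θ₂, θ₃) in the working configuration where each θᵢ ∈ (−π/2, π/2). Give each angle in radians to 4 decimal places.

θ₁ = 1.3963, θ₂ = 0.6108, θ₃ = 0.5233

rotate P by −φ1: (-0.1565, -0.0109, -0.3358)
  A cos θ + B sin θ = C:  0.2465·cos θ + -0.3358·sin θ = -0.2879
  θ1 = atan2(B,A) + arccos(C/0.4166) = 1.3963
arm 2 (φ=120.0°): x'=0.0688, y'=0.1410
  A cos θ + B sin θ = C:  0.0212·cos θ + -0.3358·sin θ = -0.1752
  θ2 = atan2(B,A) + arccos(C/0.3365) = 0.6108
φ3=240.0° → target in arm frame (0.0877, -0.1301)
  e−x'=0.0023;  (l²−L²−(e−x')²−y'²−z²)/2L = -0.1658
  θ3 = atan2(B,A) + arccos(C/0.3358) = 0.5233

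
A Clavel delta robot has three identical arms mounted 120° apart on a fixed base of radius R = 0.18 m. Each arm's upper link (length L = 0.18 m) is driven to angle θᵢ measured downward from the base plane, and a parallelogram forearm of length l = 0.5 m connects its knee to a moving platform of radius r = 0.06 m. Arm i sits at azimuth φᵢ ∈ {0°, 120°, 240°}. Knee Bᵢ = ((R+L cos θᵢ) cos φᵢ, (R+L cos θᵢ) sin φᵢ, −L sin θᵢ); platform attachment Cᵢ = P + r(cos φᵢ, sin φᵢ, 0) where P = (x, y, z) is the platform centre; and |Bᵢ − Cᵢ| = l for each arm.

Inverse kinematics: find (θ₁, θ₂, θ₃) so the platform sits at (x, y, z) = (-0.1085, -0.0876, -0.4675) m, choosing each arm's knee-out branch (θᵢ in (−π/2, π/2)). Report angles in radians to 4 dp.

φ1=0.0° → target in arm frame (-0.1085, -0.0876)
  A=0.2285, B=-0.4675, C=(l²−L²−A²−y'²−z²)/(2L)=-0.1690
  γ=atan2(-0.4675,0.2285)=-1.1162;  ψ=arccos(-0.3248)=1.9016;  θ1=γ+ψ≈0.7854
φ2=120.0° → target in arm frame (-0.0216, 0.1378)
  A=0.1416, B=-0.4675, C=(l²−L²−A²−y'²−z²)/(2L)=-0.1111
  θ2 = atan2(B,A) + arccos(C/0.4885) = 0.5235
φ3=240.0° → target in arm frame (0.1301, -0.0502)
  A=-0.0101, B=-0.4675, C=(l²−L²−A²−y'²−z²)/(2L)=-0.0099
  √(A²+B²)=0.4676;  θ3 = -1.5924+1.5920 ≈ -0.0004

θ₁ = 0.7854, θ₂ = 0.5235, θ₃ = -0.0004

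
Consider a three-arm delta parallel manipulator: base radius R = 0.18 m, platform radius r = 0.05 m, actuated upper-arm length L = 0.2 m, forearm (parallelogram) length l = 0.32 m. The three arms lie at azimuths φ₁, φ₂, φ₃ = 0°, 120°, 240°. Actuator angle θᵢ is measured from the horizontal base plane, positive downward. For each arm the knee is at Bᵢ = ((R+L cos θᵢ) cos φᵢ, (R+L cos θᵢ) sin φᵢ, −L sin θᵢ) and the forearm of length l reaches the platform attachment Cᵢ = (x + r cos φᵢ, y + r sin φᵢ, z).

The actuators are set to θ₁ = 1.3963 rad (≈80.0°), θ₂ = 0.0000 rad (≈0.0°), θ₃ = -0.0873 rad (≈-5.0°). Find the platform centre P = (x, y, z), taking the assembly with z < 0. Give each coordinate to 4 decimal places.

(-0.1491, -0.0040, -0.1347)

φ1=0.0°: virtual centre (0.1647, 0.0000, -0.1970), radius l
S2 = (0.3300·cos120.0°, 0.3300·sin120.0°, 0.0000) = (-0.1650, 0.2858, 0.0000)
arm 3 at φ=240.0°: (R−r)+L cos θ3 = 0.3292;  S3 = (-0.1646, -0.2851, 0.0174)
|S₂|²−|S₁|² = 0.0430;  |S₃|²−|S₁|² = 0.0428
linear system: -0.6594x+0.5716y = 0.0430−0.3939z; -0.6587x+-0.5703y = 0.0428−0.4288z
Cramer: x(z) = -0.0651+0.6242z;  y(z) = 0.0001+0.0310z
sphere 1 gives Az²+Bz+C=0 with A=1.3906, B=0.1071, C=-0.0108;  B²−4AC=0.0716;  roots -0.1347, 0.0577;  negative root z = -0.1347
x = -0.1491, y = -0.0040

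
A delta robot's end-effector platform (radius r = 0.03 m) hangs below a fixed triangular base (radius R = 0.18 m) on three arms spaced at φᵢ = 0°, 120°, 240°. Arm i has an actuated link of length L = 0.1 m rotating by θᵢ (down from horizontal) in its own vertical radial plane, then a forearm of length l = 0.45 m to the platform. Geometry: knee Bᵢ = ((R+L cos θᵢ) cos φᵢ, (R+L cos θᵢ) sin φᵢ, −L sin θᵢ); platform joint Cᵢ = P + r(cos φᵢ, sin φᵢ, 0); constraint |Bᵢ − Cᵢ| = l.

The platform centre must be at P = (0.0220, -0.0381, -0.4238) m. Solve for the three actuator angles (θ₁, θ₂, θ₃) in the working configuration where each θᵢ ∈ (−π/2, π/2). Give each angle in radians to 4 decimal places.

arm 1 (φ=0.0°): x'=0.0220, y'=-0.0381
  e−x'=0.1280;  (l²−L²−(e−x')²−y'²−z²)/2L = -0.0247
  γ=atan2(-0.4238,0.1280)=-1.2775;  ψ=arccos(-0.0558)=1.6266;  θ1=γ+ψ≈0.3492
rotate P by −φ2: (-0.0440, 0.0000, -0.4238)
  e−x'=0.1940;  (l²−L²−(e−x')²−y'²−z²)/2L = -0.1237
  θ2 = atan2(B,A) + arccos(C/0.4661) = 0.6979
φ3=240.0° → target in arm frame (0.0220, 0.0381)
  A=0.1280, B=-0.4238, C=(l²−L²−A²−y'²−z²)/(2L)=-0.0247
  γ=atan2(-0.4238,0.1280)=-1.2775;  ψ=arccos(-0.0558)=1.6267;  θ3=γ+ψ≈0.3492

θ₁ = 0.3492, θ₂ = 0.6979, θ₃ = 0.3492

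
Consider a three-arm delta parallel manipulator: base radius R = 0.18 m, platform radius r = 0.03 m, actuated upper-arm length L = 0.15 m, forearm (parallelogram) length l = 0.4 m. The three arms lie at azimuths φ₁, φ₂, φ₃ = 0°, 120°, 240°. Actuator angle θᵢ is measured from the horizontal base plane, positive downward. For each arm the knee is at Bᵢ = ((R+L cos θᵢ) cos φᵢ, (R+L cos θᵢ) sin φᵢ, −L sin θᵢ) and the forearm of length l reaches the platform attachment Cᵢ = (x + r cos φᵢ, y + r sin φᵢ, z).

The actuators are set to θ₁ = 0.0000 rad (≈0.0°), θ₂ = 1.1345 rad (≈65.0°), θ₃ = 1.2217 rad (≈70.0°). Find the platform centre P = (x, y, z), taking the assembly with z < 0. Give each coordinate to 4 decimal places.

(0.1635, 0.0130, -0.3758)

arm 1 at φ=0.0°: (R−r)+L cos θ1 = 0.3000;  centre 1 = (0.3000, 0.0000, 0.0000)
centre 2 = (0.2134·cos120.0°, 0.2134·sin120.0°, -0.1359) = (-0.1067, 0.1848, -0.1359)
arm 3 at φ=240.0°: (R−r)+L cos θ3 = 0.2013;  centre 3 = (-0.1007, -0.1743, -0.1410)
subtract pairs → two planes through P
linear system: -0.8134x+0.3696y = -0.0260−-0.2719z; -0.8013x+-0.3487y = -0.0296−-0.2819z
Cramer: x(z) = 0.0345-0.3432z;  y(z) = 0.0056-0.0197z
into |P−centre ₁|² = l²: 1.1182z² + 0.1820z + -0.0895 = 0;  Δ = 0.4334;  z = -0.3758 or 0.2130 → z<0 root = -0.3758
x = 0.1635, y = 0.0130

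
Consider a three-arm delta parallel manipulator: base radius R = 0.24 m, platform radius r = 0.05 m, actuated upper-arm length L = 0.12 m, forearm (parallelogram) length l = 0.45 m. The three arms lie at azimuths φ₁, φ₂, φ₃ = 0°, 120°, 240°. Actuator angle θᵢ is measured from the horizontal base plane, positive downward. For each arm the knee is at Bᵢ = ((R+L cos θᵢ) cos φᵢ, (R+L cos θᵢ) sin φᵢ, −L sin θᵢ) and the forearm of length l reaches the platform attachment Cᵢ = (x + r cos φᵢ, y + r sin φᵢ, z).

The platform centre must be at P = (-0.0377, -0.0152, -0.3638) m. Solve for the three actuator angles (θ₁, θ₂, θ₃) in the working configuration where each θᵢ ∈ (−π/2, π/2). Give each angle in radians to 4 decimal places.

θ₁ = 0.5236, θ₂ = 0.2615, θ₃ = 0.0873

rotate P by −φ1: (-0.0377, -0.0152, -0.3638)
  A=0.2277, B=-0.3638, C=(l²−L²−A²−y'²−z²)/(2L)=0.0153
  √(A²+B²)=0.4292;  θ1 = -1.0116+1.5351 ≈ 0.5236
rotate P by −φ2: (0.0057, 0.0402, -0.3638)
  e−x'=0.1843;  (l²−L²−(e−x')²−y'²−z²)/2L = 0.0840
  θ2 = atan2(B,A) + arccos(C/0.4078) = 0.2615
arm 3 (φ=240.0°): x'=0.0320, y'=-0.0250
  e−x'=0.1580;  (l²−L²−(e−x')²−y'²−z²)/2L = 0.1257
  θ3 = atan2(B,A) + arccos(C/0.3966) = 0.0873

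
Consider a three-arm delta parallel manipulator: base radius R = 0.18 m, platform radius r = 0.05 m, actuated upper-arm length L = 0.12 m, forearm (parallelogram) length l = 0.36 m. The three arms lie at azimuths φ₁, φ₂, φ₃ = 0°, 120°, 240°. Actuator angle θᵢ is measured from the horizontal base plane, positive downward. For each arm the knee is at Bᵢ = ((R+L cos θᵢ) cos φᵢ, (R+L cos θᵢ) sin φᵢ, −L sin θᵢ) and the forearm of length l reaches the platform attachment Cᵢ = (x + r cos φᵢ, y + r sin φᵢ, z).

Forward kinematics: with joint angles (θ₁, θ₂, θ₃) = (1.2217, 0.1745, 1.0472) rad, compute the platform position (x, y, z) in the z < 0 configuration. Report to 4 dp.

S1 = (0.1710·cos0.0°, 0.1710·sin0.0°, -0.1128) = (0.1710, 0.0000, -0.1128)
S2 = (0.2482·cos120.0°, 0.2482·sin120.0°, -0.0208) = (-0.1241, 0.2149, -0.0208)
φ3=240.0°: virtual centre (-0.0950, -0.1645, -0.1039), radius l
eliminate P² terms by subtracting sphere 1 from 2 and 3
[-0.5903 0.4299 0.1839]·P = 0.0201;  [-0.5321 -0.3291 0.0177]·P = 0.0049
Cramer: x(z) = -0.0206+0.1610z;  y(z) = 0.0184-0.2066z
into |P−S₁|² = l²: 1.0686z² + 0.1562z + -0.0798 = 0;  Δ = 0.3656;  z = -0.3560 or 0.2098 → z<0 root = -0.3560
x = -0.0779, y = 0.0919

(-0.0779, 0.0919, -0.3560)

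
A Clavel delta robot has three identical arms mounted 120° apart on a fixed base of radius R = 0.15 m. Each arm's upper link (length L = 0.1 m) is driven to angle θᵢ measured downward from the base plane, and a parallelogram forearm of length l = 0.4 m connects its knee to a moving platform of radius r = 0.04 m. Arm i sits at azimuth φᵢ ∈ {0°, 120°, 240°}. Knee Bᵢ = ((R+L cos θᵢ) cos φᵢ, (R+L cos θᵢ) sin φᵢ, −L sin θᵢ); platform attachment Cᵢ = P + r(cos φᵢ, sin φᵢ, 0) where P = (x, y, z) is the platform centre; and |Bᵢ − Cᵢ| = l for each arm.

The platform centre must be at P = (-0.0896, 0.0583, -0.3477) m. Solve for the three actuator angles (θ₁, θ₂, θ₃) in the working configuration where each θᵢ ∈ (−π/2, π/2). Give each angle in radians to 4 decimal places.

φ1=0.0° → target in arm frame (-0.0896, 0.0583)
  e−x'=0.1996;  (l²−L²−(e−x')²−y'²−z²)/2L = -0.0707
  √(A²+B²)=0.4009;  θ1 = -1.0497+1.7480 ≈ 0.6983
φ2=120.0° → target in arm frame (0.0953, 0.0484)
  e−x'=0.0147;  (l²−L²−(e−x')²−y'²−z²)/2L = 0.1327
  √(A²+B²)=0.3480;  θ2 = -1.5285+1.1796 ≈ -0.3489
arm 3 (φ=240.0°): x'=-0.0057, y'=-0.1067
  A=0.1157, B=-0.3477, C=(l²−L²−A²−y'²−z²)/(2L)=0.0216
  √(A²+B²)=0.3664;  θ3 = -1.2496+1.5117 ≈ 0.2621

θ₁ = 0.6983, θ₂ = -0.3489, θ₃ = 0.2621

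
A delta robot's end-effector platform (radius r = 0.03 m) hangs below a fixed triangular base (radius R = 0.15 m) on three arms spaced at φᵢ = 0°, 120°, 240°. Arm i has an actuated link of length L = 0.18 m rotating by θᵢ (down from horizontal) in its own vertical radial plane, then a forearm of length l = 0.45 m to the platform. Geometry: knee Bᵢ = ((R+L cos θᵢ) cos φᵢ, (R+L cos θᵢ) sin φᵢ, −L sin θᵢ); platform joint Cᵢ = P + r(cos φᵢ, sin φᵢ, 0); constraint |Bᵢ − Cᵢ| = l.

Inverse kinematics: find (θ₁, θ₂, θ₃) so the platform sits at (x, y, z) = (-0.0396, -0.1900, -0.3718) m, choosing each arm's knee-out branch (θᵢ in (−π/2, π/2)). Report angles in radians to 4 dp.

θ₁ = 0.6109, θ₂ = 0.9597, θ₃ = -0.3493

arm 1 (φ=0.0°): x'=-0.0396, y'=-0.1900
  e−x'=0.1596;  (l²−L²−(e−x')²−y'²−z²)/2L = -0.0825
  √(A²+B²)=0.4046;  θ1 = -1.1653+1.7762 ≈ 0.6109
arm 2 (φ=120.0°): x'=-0.1447, y'=0.1293
  A cos θ + B sin θ = C:  0.2647·cos θ + -0.3718·sin θ = -0.1526
  √(A²+B²)=0.4564;  θ2 = -0.9520+1.9117 ≈ 0.9597
arm 3 (φ=240.0°): x'=0.1843, y'=0.0607
  A=-0.0643, B=-0.3718, C=(l²−L²−A²−y'²−z²)/(2L)=0.0668
  √(A²+B²)=0.3773;  θ3 = -1.7422+1.3929 ≈ -0.3493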